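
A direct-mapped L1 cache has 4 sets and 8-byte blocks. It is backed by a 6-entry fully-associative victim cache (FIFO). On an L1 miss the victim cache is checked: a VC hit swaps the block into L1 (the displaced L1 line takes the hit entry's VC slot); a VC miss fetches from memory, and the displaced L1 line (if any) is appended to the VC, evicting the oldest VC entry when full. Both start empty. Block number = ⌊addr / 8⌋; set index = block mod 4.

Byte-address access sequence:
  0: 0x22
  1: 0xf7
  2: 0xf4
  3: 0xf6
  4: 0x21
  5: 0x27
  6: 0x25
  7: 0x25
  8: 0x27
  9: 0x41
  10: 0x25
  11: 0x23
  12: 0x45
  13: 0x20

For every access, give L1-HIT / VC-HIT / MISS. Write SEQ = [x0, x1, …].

  [0] addr=0x22 blk=4 s=0: MISS | VC []
  [1] addr=0xf7 blk=30 s=2: MISS | VC []
  [2] addr=0xf4 blk=30 s=2: L1-HIT | VC []
  [3] addr=0xf6 blk=30 s=2: L1-HIT | VC []
  [4] addr=0x21 blk=4 s=0: L1-HIT | VC []
  [5] addr=0x27 blk=4 s=0: L1-HIT | VC []
  [6] addr=0x25 blk=4 s=0: L1-HIT | VC []
  [7] addr=0x25 blk=4 s=0: L1-HIT | VC []
  [8] addr=0x27 blk=4 s=0: L1-HIT | VC []
  [9] addr=0x41 blk=8 s=0: MISS | VC [4]
  [10] addr=0x25 blk=4 s=0: VC-HIT | VC [8]
  [11] addr=0x23 blk=4 s=0: L1-HIT | VC [8]
  [12] addr=0x45 blk=8 s=0: VC-HIT | VC [4]
  [13] addr=0x20 blk=4 s=0: VC-HIT | VC [8]

SEQ = [MISS, MISS, L1-HIT, L1-HIT, L1-HIT, L1-HIT, L1-HIT, L1-HIT, L1-HIT, MISS, VC-HIT, L1-HIT, VC-HIT, VC-HIT]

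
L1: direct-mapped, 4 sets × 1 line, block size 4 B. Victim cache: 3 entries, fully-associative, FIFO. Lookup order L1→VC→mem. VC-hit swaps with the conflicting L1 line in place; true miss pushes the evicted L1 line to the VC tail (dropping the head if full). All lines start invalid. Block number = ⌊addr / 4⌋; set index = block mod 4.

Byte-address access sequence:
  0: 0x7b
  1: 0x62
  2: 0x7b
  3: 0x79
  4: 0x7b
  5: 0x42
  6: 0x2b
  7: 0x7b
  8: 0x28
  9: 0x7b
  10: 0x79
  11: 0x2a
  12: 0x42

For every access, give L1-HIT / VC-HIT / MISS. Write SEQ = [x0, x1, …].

0: 0x7b (blk 30, set 2) → MISS  vc=[]
1: 0x62 (blk 24, set 0) → MISS  vc=[]
2: 0x7b (blk 30, set 2) → L1-HIT  vc=[]
3: 0x79 (blk 30, set 2) → L1-HIT  vc=[]
4: 0x7b (blk 30, set 2) → L1-HIT  vc=[]
5: 0x42 (blk 16, set 0) → MISS  vc=[24]
6: 0x2b (blk 10, set 2) → MISS  vc=[24, 30]
7: 0x7b (blk 30, set 2) → VC-HIT  vc=[24, 10]
8: 0x28 (blk 10, set 2) → VC-HIT  vc=[24, 30]
9: 0x7b (blk 30, set 2) → VC-HIT  vc=[24, 10]
10: 0x79 (blk 30, set 2) → L1-HIT  vc=[24, 10]
11: 0x2a (blk 10, set 2) → VC-HIT  vc=[24, 30]
12: 0x42 (blk 16, set 0) → L1-HIT  vc=[24, 30]

SEQ = [MISS, MISS, L1-HIT, L1-HIT, L1-HIT, MISS, MISS, VC-HIT, VC-HIT, VC-HIT, L1-HIT, VC-HIT, L1-HIT]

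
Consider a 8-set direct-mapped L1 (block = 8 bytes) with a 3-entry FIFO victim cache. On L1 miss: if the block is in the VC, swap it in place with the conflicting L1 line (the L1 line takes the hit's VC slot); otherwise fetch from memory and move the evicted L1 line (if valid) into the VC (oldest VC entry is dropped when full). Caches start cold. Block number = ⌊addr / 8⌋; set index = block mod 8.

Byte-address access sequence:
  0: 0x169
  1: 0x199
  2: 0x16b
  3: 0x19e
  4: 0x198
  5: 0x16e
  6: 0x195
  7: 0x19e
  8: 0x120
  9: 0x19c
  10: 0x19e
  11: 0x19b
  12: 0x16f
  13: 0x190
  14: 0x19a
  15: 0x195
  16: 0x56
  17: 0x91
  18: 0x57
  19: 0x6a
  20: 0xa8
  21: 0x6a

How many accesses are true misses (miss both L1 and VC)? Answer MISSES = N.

MISSES = 8

0: 0x169 (blk 45, set 5) → MISS  vc=[]
1: 0x199 (blk 51, set 3) → MISS  vc=[]
2: 0x16b (blk 45, set 5) → L1-HIT  vc=[]
3: 0x19e (blk 51, set 3) → L1-HIT  vc=[]
4: 0x198 (blk 51, set 3) → L1-HIT  vc=[]
5: 0x16e (blk 45, set 5) → L1-HIT  vc=[]
6: 0x195 (blk 50, set 2) → MISS  vc=[]
7: 0x19e (blk 51, set 3) → L1-HIT  vc=[]
8: 0x120 (blk 36, set 4) → MISS  vc=[]
9: 0x19c (blk 51, set 3) → L1-HIT  vc=[]
10: 0x19e (blk 51, set 3) → L1-HIT  vc=[]
11: 0x19b (blk 51, set 3) → L1-HIT  vc=[]
12: 0x16f (blk 45, set 5) → L1-HIT  vc=[]
13: 0x190 (blk 50, set 2) → L1-HIT  vc=[]
14: 0x19a (blk 51, set 3) → L1-HIT  vc=[]
15: 0x195 (blk 50, set 2) → L1-HIT  vc=[]
16: 0x56 (blk 10, set 2) → MISS  vc=[50]
17: 0x91 (blk 18, set 2) → MISS  vc=[50, 10]
18: 0x57 (blk 10, set 2) → VC-HIT  vc=[50, 18]
19: 0x6a (blk 13, set 5) → MISS  vc=[50, 18, 45]
20: 0xa8 (blk 21, set 5) → MISS  vc=[18, 45, 13]
21: 0x6a (blk 13, set 5) → VC-HIT  vc=[18, 45, 21]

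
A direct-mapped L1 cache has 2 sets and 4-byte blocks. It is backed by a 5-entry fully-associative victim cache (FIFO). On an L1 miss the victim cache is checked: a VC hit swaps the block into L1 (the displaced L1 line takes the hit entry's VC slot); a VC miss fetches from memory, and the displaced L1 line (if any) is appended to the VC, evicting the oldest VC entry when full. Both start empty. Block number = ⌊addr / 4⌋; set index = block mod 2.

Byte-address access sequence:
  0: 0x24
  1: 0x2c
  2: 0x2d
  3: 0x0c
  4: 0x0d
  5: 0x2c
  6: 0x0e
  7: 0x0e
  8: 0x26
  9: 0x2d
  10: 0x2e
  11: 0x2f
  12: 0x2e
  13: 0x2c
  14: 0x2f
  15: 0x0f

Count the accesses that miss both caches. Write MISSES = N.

MISSES = 3

0: 0x24 (blk 9, set 1) → MISS  vc=[]
1: 0x2c (blk 11, set 1) → MISS  vc=[9]
2: 0x2d (blk 11, set 1) → L1-HIT  vc=[9]
3: 0xc (blk 3, set 1) → MISS  vc=[9, 11]
4: 0xd (blk 3, set 1) → L1-HIT  vc=[9, 11]
5: 0x2c (blk 11, set 1) → VC-HIT  vc=[9, 3]
6: 0xe (blk 3, set 1) → VC-HIT  vc=[9, 11]
7: 0xe (blk 3, set 1) → L1-HIT  vc=[9, 11]
8: 0x26 (blk 9, set 1) → VC-HIT  vc=[3, 11]
9: 0x2d (blk 11, set 1) → VC-HIT  vc=[3, 9]
10: 0x2e (blk 11, set 1) → L1-HIT  vc=[3, 9]
11: 0x2f (blk 11, set 1) → L1-HIT  vc=[3, 9]
12: 0x2e (blk 11, set 1) → L1-HIT  vc=[3, 9]
13: 0x2c (blk 11, set 1) → L1-HIT  vc=[3, 9]
14: 0x2f (blk 11, set 1) → L1-HIT  vc=[3, 9]
15: 0xf (blk 3, set 1) → VC-HIT  vc=[11, 9]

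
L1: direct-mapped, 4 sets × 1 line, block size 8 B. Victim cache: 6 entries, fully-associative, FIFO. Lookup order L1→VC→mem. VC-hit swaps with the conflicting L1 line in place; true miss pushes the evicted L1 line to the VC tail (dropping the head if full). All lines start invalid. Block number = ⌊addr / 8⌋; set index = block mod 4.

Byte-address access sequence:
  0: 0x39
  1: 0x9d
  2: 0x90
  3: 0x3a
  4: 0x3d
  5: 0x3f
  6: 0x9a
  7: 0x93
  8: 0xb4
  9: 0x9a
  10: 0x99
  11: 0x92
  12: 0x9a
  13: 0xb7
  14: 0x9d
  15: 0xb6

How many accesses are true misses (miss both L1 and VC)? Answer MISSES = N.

MISSES = 4

  [0] addr=0x39 blk=7 s=3: MISS | VC []
  [1] addr=0x9d blk=19 s=3: MISS | VC [7]
  [2] addr=0x90 blk=18 s=2: MISS | VC [7]
  [3] addr=0x3a blk=7 s=3: VC-HIT | VC [19]
  [4] addr=0x3d blk=7 s=3: L1-HIT | VC [19]
  [5] addr=0x3f blk=7 s=3: L1-HIT | VC [19]
  [6] addr=0x9a blk=19 s=3: VC-HIT | VC [7]
  [7] addr=0x93 blk=18 s=2: L1-HIT | VC [7]
  [8] addr=0xb4 blk=22 s=2: MISS | VC [7, 18]
  [9] addr=0x9a blk=19 s=3: L1-HIT | VC [7, 18]
  [10] addr=0x99 blk=19 s=3: L1-HIT | VC [7, 18]
  [11] addr=0x92 blk=18 s=2: VC-HIT | VC [7, 22]
  [12] addr=0x9a blk=19 s=3: L1-HIT | VC [7, 22]
  [13] addr=0xb7 blk=22 s=2: VC-HIT | VC [7, 18]
  [14] addr=0x9d blk=19 s=3: L1-HIT | VC [7, 18]
  [15] addr=0xb6 blk=22 s=2: L1-HIT | VC [7, 18]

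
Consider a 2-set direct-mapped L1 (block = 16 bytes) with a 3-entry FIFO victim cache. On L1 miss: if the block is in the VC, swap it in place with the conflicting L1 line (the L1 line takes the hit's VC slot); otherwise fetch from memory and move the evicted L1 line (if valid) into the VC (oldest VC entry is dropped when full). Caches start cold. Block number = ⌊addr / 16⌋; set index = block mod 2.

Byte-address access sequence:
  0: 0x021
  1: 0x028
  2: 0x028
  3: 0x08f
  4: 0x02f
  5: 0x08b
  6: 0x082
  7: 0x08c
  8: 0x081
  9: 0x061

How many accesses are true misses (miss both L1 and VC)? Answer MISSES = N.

  [0] addr=0x21 blk=2 s=0: MISS | VC []
  [1] addr=0x28 blk=2 s=0: L1-HIT | VC []
  [2] addr=0x28 blk=2 s=0: L1-HIT | VC []
  [3] addr=0x8f blk=8 s=0: MISS | VC [2]
  [4] addr=0x2f blk=2 s=0: VC-HIT | VC [8]
  [5] addr=0x8b blk=8 s=0: VC-HIT | VC [2]
  [6] addr=0x82 blk=8 s=0: L1-HIT | VC [2]
  [7] addr=0x8c blk=8 s=0: L1-HIT | VC [2]
  [8] addr=0x81 blk=8 s=0: L1-HIT | VC [2]
  [9] addr=0x61 blk=6 s=0: MISS | VC [2, 8]

MISSES = 3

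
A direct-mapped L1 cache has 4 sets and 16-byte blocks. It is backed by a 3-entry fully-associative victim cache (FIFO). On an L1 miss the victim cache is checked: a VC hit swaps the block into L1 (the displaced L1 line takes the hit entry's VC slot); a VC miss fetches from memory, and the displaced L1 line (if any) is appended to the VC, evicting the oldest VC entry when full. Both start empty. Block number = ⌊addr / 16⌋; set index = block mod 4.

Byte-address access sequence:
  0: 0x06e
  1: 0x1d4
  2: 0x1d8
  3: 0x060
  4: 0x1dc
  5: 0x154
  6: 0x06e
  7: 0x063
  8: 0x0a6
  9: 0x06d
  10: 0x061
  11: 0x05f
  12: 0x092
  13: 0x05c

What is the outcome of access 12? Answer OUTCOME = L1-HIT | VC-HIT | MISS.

  [0] addr=0x6e blk=6 s=2: MISS | VC []
  [1] addr=0x1d4 blk=29 s=1: MISS | VC []
  [2] addr=0x1d8 blk=29 s=1: L1-HIT | VC []
  [3] addr=0x60 blk=6 s=2: L1-HIT | VC []
  [4] addr=0x1dc blk=29 s=1: L1-HIT | VC []
  [5] addr=0x154 blk=21 s=1: MISS | VC [29]
  [6] addr=0x6e blk=6 s=2: L1-HIT | VC [29]
  [7] addr=0x63 blk=6 s=2: L1-HIT | VC [29]
  [8] addr=0xa6 blk=10 s=2: MISS | VC [29, 6]
  [9] addr=0x6d blk=6 s=2: VC-HIT | VC [29, 10]
  [10] addr=0x61 blk=6 s=2: L1-HIT | VC [29, 10]
  [11] addr=0x5f blk=5 s=1: MISS | VC [29, 10, 21]
  [12] addr=0x92 blk=9 s=1: MISS | VC [10, 21, 5]
  [13] addr=0x5c blk=5 s=1: VC-HIT | VC [10, 21, 9]

OUTCOME = MISS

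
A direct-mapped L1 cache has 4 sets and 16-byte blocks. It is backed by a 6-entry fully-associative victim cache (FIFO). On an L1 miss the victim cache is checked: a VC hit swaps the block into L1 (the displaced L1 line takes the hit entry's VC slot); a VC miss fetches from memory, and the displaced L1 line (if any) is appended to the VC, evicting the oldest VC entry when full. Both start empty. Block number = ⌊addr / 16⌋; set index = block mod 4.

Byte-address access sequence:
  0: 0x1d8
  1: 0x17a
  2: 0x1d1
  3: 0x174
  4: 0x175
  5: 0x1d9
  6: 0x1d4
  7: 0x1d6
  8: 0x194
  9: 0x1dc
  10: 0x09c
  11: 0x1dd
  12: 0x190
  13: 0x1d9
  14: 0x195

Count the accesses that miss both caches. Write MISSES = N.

  [0] addr=0x1d8 blk=29 s=1: MISS | VC []
  [1] addr=0x17a blk=23 s=3: MISS | VC []
  [2] addr=0x1d1 blk=29 s=1: L1-HIT | VC []
  [3] addr=0x174 blk=23 s=3: L1-HIT | VC []
  [4] addr=0x175 blk=23 s=3: L1-HIT | VC []
  [5] addr=0x1d9 blk=29 s=1: L1-HIT | VC []
  [6] addr=0x1d4 blk=29 s=1: L1-HIT | VC []
  [7] addr=0x1d6 blk=29 s=1: L1-HIT | VC []
  [8] addr=0x194 blk=25 s=1: MISS | VC [29]
  [9] addr=0x1dc blk=29 s=1: VC-HIT | VC [25]
  [10] addr=0x9c blk=9 s=1: MISS | VC [25, 29]
  [11] addr=0x1dd blk=29 s=1: VC-HIT | VC [25, 9]
  [12] addr=0x190 blk=25 s=1: VC-HIT | VC [29, 9]
  [13] addr=0x1d9 blk=29 s=1: VC-HIT | VC [25, 9]
  [14] addr=0x195 blk=25 s=1: VC-HIT | VC [29, 9]

MISSES = 4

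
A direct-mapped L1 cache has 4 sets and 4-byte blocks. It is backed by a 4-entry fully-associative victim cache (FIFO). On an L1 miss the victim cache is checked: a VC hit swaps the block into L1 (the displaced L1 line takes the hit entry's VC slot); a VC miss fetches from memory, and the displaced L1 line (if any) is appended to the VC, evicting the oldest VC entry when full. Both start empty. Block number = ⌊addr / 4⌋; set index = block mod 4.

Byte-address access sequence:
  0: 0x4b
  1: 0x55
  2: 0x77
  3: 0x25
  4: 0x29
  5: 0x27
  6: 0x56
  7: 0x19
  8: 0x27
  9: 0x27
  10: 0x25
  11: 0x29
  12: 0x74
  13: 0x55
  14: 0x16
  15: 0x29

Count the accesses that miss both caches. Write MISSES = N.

MISSES = 7

0: 0x4b (blk 18, set 2) → MISS  vc=[]
1: 0x55 (blk 21, set 1) → MISS  vc=[]
2: 0x77 (blk 29, set 1) → MISS  vc=[21]
3: 0x25 (blk 9, set 1) → MISS  vc=[21, 29]
4: 0x29 (blk 10, set 2) → MISS  vc=[21, 29, 18]
5: 0x27 (blk 9, set 1) → L1-HIT  vc=[21, 29, 18]
6: 0x56 (blk 21, set 1) → VC-HIT  vc=[9, 29, 18]
7: 0x19 (blk 6, set 2) → MISS  vc=[9, 29, 18, 10]
8: 0x27 (blk 9, set 1) → VC-HIT  vc=[21, 29, 18, 10]
9: 0x27 (blk 9, set 1) → L1-HIT  vc=[21, 29, 18, 10]
10: 0x25 (blk 9, set 1) → L1-HIT  vc=[21, 29, 18, 10]
11: 0x29 (blk 10, set 2) → VC-HIT  vc=[21, 29, 18, 6]
12: 0x74 (blk 29, set 1) → VC-HIT  vc=[21, 9, 18, 6]
13: 0x55 (blk 21, set 1) → VC-HIT  vc=[29, 9, 18, 6]
14: 0x16 (blk 5, set 1) → MISS  vc=[9, 18, 6, 21]
15: 0x29 (blk 10, set 2) → L1-HIT  vc=[9, 18, 6, 21]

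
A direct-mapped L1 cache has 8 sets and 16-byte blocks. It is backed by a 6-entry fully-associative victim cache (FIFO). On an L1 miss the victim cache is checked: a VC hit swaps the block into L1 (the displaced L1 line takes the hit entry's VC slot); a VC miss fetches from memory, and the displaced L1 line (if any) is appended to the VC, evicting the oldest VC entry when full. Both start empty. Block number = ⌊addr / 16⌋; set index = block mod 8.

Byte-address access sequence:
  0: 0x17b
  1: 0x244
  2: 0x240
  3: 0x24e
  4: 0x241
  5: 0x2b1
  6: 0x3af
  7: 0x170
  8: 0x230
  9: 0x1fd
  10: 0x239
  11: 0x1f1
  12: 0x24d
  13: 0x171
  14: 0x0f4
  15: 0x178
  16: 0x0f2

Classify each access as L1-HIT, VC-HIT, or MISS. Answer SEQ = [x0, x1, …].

SEQ = [MISS, MISS, L1-HIT, L1-HIT, L1-HIT, MISS, MISS, L1-HIT, MISS, MISS, L1-HIT, L1-HIT, L1-HIT, VC-HIT, MISS, VC-HIT, VC-HIT]

#0 0x17b→b23/s7 MISS; vc=[]
#1 0x244→b36/s4 MISS; vc=[]
#2 0x240→b36/s4 L1-HIT; vc=[]
#3 0x24e→b36/s4 L1-HIT; vc=[]
#4 0x241→b36/s4 L1-HIT; vc=[]
#5 0x2b1→b43/s3 MISS; vc=[]
#6 0x3af→b58/s2 MISS; vc=[]
#7 0x170→b23/s7 L1-HIT; vc=[]
#8 0x230→b35/s3 MISS; vc=[43]
#9 0x1fd→b31/s7 MISS; vc=[43,23]
#10 0x239→b35/s3 L1-HIT; vc=[43,23]
#11 0x1f1→b31/s7 L1-HIT; vc=[43,23]
#12 0x24d→b36/s4 L1-HIT; vc=[43,23]
#13 0x171→b23/s7 VC-HIT; vc=[43,31]
#14 0xf4→b15/s7 MISS; vc=[43,31,23]
#15 0x178→b23/s7 VC-HIT; vc=[43,31,15]
#16 0xf2→b15/s7 VC-HIT; vc=[43,31,23]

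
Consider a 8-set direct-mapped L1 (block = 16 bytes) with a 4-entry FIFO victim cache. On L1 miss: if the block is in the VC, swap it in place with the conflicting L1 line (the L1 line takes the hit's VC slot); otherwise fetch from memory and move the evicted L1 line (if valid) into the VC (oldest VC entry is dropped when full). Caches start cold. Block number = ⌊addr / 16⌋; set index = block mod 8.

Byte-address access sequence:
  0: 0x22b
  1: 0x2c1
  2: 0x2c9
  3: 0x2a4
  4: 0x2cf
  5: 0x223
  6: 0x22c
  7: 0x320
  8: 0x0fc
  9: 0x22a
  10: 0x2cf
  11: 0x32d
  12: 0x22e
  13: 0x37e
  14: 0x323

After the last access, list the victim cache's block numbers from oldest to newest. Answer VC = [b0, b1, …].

#0 0x22b→b34/s2 MISS; vc=[]
#1 0x2c1→b44/s4 MISS; vc=[]
#2 0x2c9→b44/s4 L1-HIT; vc=[]
#3 0x2a4→b42/s2 MISS; vc=[34]
#4 0x2cf→b44/s4 L1-HIT; vc=[34]
#5 0x223→b34/s2 VC-HIT; vc=[42]
#6 0x22c→b34/s2 L1-HIT; vc=[42]
#7 0x320→b50/s2 MISS; vc=[42,34]
#8 0xfc→b15/s7 MISS; vc=[42,34]
#9 0x22a→b34/s2 VC-HIT; vc=[42,50]
#10 0x2cf→b44/s4 L1-HIT; vc=[42,50]
#11 0x32d→b50/s2 VC-HIT; vc=[42,34]
#12 0x22e→b34/s2 VC-HIT; vc=[42,50]
#13 0x37e→b55/s7 MISS; vc=[42,50,15]
#14 0x323→b50/s2 VC-HIT; vc=[42,34,15]

VC = [42, 34, 15]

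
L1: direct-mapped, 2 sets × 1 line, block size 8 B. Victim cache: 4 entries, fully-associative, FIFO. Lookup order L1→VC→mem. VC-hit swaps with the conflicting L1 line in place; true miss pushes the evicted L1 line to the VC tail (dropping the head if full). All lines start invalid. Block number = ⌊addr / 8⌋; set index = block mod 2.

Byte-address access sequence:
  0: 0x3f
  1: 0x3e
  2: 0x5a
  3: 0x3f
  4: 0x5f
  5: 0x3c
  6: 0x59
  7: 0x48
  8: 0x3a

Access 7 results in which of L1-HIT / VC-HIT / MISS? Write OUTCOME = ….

OUTCOME = MISS

0: 0x3f (blk 7, set 1) → MISS  vc=[]
1: 0x3e (blk 7, set 1) → L1-HIT  vc=[]
2: 0x5a (blk 11, set 1) → MISS  vc=[7]
3: 0x3f (blk 7, set 1) → VC-HIT  vc=[11]
4: 0x5f (blk 11, set 1) → VC-HIT  vc=[7]
5: 0x3c (blk 7, set 1) → VC-HIT  vc=[11]
6: 0x59 (blk 11, set 1) → VC-HIT  vc=[7]
7: 0x48 (blk 9, set 1) → MISS  vc=[7, 11]
8: 0x3a (blk 7, set 1) → VC-HIT  vc=[9, 11]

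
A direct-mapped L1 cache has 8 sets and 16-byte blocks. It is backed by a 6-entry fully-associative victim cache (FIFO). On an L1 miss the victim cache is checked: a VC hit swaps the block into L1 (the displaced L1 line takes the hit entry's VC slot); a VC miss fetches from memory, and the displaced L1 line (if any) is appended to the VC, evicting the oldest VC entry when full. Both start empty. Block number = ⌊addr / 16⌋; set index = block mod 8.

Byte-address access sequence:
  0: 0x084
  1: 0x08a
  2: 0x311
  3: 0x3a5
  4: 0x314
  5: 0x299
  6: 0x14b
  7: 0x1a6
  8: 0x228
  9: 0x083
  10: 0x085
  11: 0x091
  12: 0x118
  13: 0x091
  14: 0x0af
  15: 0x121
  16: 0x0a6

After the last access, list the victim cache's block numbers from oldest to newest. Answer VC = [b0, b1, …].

#0 0x84→b8/s0 MISS; vc=[]
#1 0x8a→b8/s0 L1-HIT; vc=[]
#2 0x311→b49/s1 MISS; vc=[]
#3 0x3a5→b58/s2 MISS; vc=[]
#4 0x314→b49/s1 L1-HIT; vc=[]
#5 0x299→b41/s1 MISS; vc=[49]
#6 0x14b→b20/s4 MISS; vc=[49]
#7 0x1a6→b26/s2 MISS; vc=[49,58]
#8 0x228→b34/s2 MISS; vc=[49,58,26]
#9 0x83→b8/s0 L1-HIT; vc=[49,58,26]
#10 0x85→b8/s0 L1-HIT; vc=[49,58,26]
#11 0x91→b9/s1 MISS; vc=[49,58,26,41]
#12 0x118→b17/s1 MISS; vc=[49,58,26,41,9]
#13 0x91→b9/s1 VC-HIT; vc=[49,58,26,41,17]
#14 0xaf→b10/s2 MISS; vc=[49,58,26,41,17,34]
#15 0x121→b18/s2 MISS; vc=[58,26,41,17,34,10]
#16 0xa6→b10/s2 VC-HIT; vc=[58,26,41,17,34,18]

VC = [58, 26, 41, 17, 34, 18]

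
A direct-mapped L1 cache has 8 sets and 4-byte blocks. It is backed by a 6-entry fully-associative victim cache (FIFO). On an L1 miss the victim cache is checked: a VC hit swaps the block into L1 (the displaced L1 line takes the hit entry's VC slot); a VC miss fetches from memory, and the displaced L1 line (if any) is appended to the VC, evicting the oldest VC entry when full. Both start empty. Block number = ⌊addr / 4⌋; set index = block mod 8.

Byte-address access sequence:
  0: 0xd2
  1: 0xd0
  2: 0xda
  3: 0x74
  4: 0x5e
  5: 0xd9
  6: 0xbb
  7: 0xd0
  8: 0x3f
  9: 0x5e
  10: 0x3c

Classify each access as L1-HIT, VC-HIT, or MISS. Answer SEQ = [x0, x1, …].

SEQ = [MISS, L1-HIT, MISS, MISS, MISS, L1-HIT, MISS, L1-HIT, MISS, VC-HIT, VC-HIT]

#0 0xd2→b52/s4 MISS; vc=[]
#1 0xd0→b52/s4 L1-HIT; vc=[]
#2 0xda→b54/s6 MISS; vc=[]
#3 0x74→b29/s5 MISS; vc=[]
#4 0x5e→b23/s7 MISS; vc=[]
#5 0xd9→b54/s6 L1-HIT; vc=[]
#6 0xbb→b46/s6 MISS; vc=[54]
#7 0xd0→b52/s4 L1-HIT; vc=[54]
#8 0x3f→b15/s7 MISS; vc=[54,23]
#9 0x5e→b23/s7 VC-HIT; vc=[54,15]
#10 0x3c→b15/s7 VC-HIT; vc=[54,23]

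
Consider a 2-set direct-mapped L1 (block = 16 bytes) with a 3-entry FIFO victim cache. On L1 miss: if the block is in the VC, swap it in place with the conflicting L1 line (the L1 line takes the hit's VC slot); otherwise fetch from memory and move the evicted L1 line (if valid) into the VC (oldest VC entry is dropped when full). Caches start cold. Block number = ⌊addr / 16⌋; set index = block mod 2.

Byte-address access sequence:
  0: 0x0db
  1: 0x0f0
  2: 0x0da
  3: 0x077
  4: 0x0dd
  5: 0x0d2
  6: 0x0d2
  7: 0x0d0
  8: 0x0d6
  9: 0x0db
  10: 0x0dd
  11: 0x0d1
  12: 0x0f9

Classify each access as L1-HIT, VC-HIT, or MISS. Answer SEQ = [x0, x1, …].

  [0] addr=0xdb blk=13 s=1: MISS | VC []
  [1] addr=0xf0 blk=15 s=1: MISS | VC [13]
  [2] addr=0xda blk=13 s=1: VC-HIT | VC [15]
  [3] addr=0x77 blk=7 s=1: MISS | VC [15, 13]
  [4] addr=0xdd blk=13 s=1: VC-HIT | VC [15, 7]
  [5] addr=0xd2 blk=13 s=1: L1-HIT | VC [15, 7]
  [6] addr=0xd2 blk=13 s=1: L1-HIT | VC [15, 7]
  [7] addr=0xd0 blk=13 s=1: L1-HIT | VC [15, 7]
  [8] addr=0xd6 blk=13 s=1: L1-HIT | VC [15, 7]
  [9] addr=0xdb blk=13 s=1: L1-HIT | VC [15, 7]
  [10] addr=0xdd blk=13 s=1: L1-HIT | VC [15, 7]
  [11] addr=0xd1 blk=13 s=1: L1-HIT | VC [15, 7]
  [12] addr=0xf9 blk=15 s=1: VC-HIT | VC [13, 7]

SEQ = [MISS, MISS, VC-HIT, MISS, VC-HIT, L1-HIT, L1-HIT, L1-HIT, L1-HIT, L1-HIT, L1-HIT, L1-HIT, VC-HIT]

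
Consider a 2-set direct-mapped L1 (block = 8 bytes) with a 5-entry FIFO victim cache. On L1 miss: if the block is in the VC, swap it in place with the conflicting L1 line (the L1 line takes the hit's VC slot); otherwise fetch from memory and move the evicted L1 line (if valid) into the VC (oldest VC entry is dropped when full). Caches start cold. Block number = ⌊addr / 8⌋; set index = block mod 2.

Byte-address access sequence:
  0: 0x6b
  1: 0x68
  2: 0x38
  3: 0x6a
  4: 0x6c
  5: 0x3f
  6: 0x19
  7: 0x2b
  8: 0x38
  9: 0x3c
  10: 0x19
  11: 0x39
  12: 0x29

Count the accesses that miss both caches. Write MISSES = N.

#0 0x6b→b13/s1 MISS; vc=[]
#1 0x68→b13/s1 L1-HIT; vc=[]
#2 0x38→b7/s1 MISS; vc=[13]
#3 0x6a→b13/s1 VC-HIT; vc=[7]
#4 0x6c→b13/s1 L1-HIT; vc=[7]
#5 0x3f→b7/s1 VC-HIT; vc=[13]
#6 0x19→b3/s1 MISS; vc=[13,7]
#7 0x2b→b5/s1 MISS; vc=[13,7,3]
#8 0x38→b7/s1 VC-HIT; vc=[13,5,3]
#9 0x3c→b7/s1 L1-HIT; vc=[13,5,3]
#10 0x19→b3/s1 VC-HIT; vc=[13,5,7]
#11 0x39→b7/s1 VC-HIT; vc=[13,5,3]
#12 0x29→b5/s1 VC-HIT; vc=[13,7,3]

MISSES = 4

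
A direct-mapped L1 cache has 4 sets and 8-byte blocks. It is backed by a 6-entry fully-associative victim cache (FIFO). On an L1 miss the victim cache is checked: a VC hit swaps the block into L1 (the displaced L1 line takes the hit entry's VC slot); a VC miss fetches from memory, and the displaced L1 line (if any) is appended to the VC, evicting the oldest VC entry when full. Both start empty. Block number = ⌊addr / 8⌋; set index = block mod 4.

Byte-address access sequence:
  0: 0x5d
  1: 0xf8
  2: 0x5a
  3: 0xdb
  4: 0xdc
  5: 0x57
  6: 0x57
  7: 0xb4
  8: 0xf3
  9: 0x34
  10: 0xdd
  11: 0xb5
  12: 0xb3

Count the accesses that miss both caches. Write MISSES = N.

MISSES = 7

#0 0x5d→b11/s3 MISS; vc=[]
#1 0xf8→b31/s3 MISS; vc=[11]
#2 0x5a→b11/s3 VC-HIT; vc=[31]
#3 0xdb→b27/s3 MISS; vc=[31,11]
#4 0xdc→b27/s3 L1-HIT; vc=[31,11]
#5 0x57→b10/s2 MISS; vc=[31,11]
#6 0x57→b10/s2 L1-HIT; vc=[31,11]
#7 0xb4→b22/s2 MISS; vc=[31,11,10]
#8 0xf3→b30/s2 MISS; vc=[31,11,10,22]
#9 0x34→b6/s2 MISS; vc=[31,11,10,22,30]
#10 0xdd→b27/s3 L1-HIT; vc=[31,11,10,22,30]
#11 0xb5→b22/s2 VC-HIT; vc=[31,11,10,6,30]
#12 0xb3→b22/s2 L1-HIT; vc=[31,11,10,6,30]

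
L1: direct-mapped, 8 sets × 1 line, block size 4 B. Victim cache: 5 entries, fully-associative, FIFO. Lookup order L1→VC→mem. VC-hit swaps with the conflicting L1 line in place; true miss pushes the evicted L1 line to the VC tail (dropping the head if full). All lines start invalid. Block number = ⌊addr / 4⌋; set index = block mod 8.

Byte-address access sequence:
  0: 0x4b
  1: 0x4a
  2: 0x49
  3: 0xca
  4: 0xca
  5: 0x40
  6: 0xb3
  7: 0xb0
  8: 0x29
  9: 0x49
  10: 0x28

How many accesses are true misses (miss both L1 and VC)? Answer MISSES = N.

0: 0x4b (blk 18, set 2) → MISS  vc=[]
1: 0x4a (blk 18, set 2) → L1-HIT  vc=[]
2: 0x49 (blk 18, set 2) → L1-HIT  vc=[]
3: 0xca (blk 50, set 2) → MISS  vc=[18]
4: 0xca (blk 50, set 2) → L1-HIT  vc=[18]
5: 0x40 (blk 16, set 0) → MISS  vc=[18]
6: 0xb3 (blk 44, set 4) → MISS  vc=[18]
7: 0xb0 (blk 44, set 4) → L1-HIT  vc=[18]
8: 0x29 (blk 10, set 2) → MISS  vc=[18, 50]
9: 0x49 (blk 18, set 2) → VC-HIT  vc=[10, 50]
10: 0x28 (blk 10, set 2) → VC-HIT  vc=[18, 50]

MISSES = 5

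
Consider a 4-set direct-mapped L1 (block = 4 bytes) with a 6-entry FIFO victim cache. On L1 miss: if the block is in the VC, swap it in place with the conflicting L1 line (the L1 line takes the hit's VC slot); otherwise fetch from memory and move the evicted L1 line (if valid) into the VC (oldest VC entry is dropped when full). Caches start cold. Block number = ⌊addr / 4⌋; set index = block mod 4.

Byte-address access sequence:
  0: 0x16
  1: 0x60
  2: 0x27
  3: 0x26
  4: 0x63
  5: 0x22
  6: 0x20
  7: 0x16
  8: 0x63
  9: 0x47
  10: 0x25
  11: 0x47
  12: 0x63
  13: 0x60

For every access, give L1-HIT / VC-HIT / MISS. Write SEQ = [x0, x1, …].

  [0] addr=0x16 blk=5 s=1: MISS | VC []
  [1] addr=0x60 blk=24 s=0: MISS | VC []
  [2] addr=0x27 blk=9 s=1: MISS | VC [5]
  [3] addr=0x26 blk=9 s=1: L1-HIT | VC [5]
  [4] addr=0x63 blk=24 s=0: L1-HIT | VC [5]
  [5] addr=0x22 blk=8 s=0: MISS | VC [5, 24]
  [6] addr=0x20 blk=8 s=0: L1-HIT | VC [5, 24]
  [7] addr=0x16 blk=5 s=1: VC-HIT | VC [9, 24]
  [8] addr=0x63 blk=24 s=0: VC-HIT | VC [9, 8]
  [9] addr=0x47 blk=17 s=1: MISS | VC [9, 8, 5]
  [10] addr=0x25 blk=9 s=1: VC-HIT | VC [17, 8, 5]
  [11] addr=0x47 blk=17 s=1: VC-HIT | VC [9, 8, 5]
  [12] addr=0x63 blk=24 s=0: L1-HIT | VC [9, 8, 5]
  [13] addr=0x60 blk=24 s=0: L1-HIT | VC [9, 8, 5]

SEQ = [MISS, MISS, MISS, L1-HIT, L1-HIT, MISS, L1-HIT, VC-HIT, VC-HIT, MISS, VC-HIT, VC-HIT, L1-HIT, L1-HIT]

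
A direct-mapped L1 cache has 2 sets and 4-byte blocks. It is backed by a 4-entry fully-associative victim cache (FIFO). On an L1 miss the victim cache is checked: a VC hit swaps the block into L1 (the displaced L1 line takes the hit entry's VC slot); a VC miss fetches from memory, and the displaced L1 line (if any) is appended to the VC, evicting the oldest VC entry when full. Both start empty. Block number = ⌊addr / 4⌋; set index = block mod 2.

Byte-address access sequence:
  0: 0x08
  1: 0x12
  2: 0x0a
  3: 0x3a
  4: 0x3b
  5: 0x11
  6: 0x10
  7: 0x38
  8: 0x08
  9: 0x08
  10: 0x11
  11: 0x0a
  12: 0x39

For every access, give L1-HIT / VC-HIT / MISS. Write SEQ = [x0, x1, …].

SEQ = [MISS, MISS, VC-HIT, MISS, L1-HIT, VC-HIT, L1-HIT, VC-HIT, VC-HIT, L1-HIT, VC-HIT, VC-HIT, VC-HIT]

0: 0x8 (blk 2, set 0) → MISS  vc=[]
1: 0x12 (blk 4, set 0) → MISS  vc=[2]
2: 0xa (blk 2, set 0) → VC-HIT  vc=[4]
3: 0x3a (blk 14, set 0) → MISS  vc=[4, 2]
4: 0x3b (blk 14, set 0) → L1-HIT  vc=[4, 2]
5: 0x11 (blk 4, set 0) → VC-HIT  vc=[14, 2]
6: 0x10 (blk 4, set 0) → L1-HIT  vc=[14, 2]
7: 0x38 (blk 14, set 0) → VC-HIT  vc=[4, 2]
8: 0x8 (blk 2, set 0) → VC-HIT  vc=[4, 14]
9: 0x8 (blk 2, set 0) → L1-HIT  vc=[4, 14]
10: 0x11 (blk 4, set 0) → VC-HIT  vc=[2, 14]
11: 0xa (blk 2, set 0) → VC-HIT  vc=[4, 14]
12: 0x39 (blk 14, set 0) → VC-HIT  vc=[4, 2]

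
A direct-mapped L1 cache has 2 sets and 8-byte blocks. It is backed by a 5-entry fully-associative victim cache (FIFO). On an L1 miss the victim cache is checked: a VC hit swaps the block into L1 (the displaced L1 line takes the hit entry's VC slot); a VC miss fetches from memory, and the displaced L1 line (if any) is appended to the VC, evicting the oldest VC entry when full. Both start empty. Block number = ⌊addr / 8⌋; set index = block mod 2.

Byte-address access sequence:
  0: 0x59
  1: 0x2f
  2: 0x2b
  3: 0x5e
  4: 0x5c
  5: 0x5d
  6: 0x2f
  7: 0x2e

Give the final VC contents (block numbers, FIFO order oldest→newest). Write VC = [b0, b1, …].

VC = [11]

0: 0x59 (blk 11, set 1) → MISS  vc=[]
1: 0x2f (blk 5, set 1) → MISS  vc=[11]
2: 0x2b (blk 5, set 1) → L1-HIT  vc=[11]
3: 0x5e (blk 11, set 1) → VC-HIT  vc=[5]
4: 0x5c (blk 11, set 1) → L1-HIT  vc=[5]
5: 0x5d (blk 11, set 1) → L1-HIT  vc=[5]
6: 0x2f (blk 5, set 1) → VC-HIT  vc=[11]
7: 0x2e (blk 5, set 1) → L1-HIT  vc=[11]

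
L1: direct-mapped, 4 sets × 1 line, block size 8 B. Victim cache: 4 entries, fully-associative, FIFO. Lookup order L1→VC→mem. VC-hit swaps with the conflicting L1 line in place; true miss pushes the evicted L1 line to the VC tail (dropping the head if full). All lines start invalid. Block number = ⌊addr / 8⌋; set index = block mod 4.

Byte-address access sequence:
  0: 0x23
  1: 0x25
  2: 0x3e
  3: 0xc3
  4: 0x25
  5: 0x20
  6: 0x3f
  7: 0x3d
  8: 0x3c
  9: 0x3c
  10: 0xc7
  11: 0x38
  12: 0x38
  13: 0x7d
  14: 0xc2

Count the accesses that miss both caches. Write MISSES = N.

MISSES = 4

0: 0x23 (blk 4, set 0) → MISS  vc=[]
1: 0x25 (blk 4, set 0) → L1-HIT  vc=[]
2: 0x3e (blk 7, set 3) → MISS  vc=[]
3: 0xc3 (blk 24, set 0) → MISS  vc=[4]
4: 0x25 (blk 4, set 0) → VC-HIT  vc=[24]
5: 0x20 (blk 4, set 0) → L1-HIT  vc=[24]
6: 0x3f (blk 7, set 3) → L1-HIT  vc=[24]
7: 0x3d (blk 7, set 3) → L1-HIT  vc=[24]
8: 0x3c (blk 7, set 3) → L1-HIT  vc=[24]
9: 0x3c (blk 7, set 3) → L1-HIT  vc=[24]
10: 0xc7 (blk 24, set 0) → VC-HIT  vc=[4]
11: 0x38 (blk 7, set 3) → L1-HIT  vc=[4]
12: 0x38 (blk 7, set 3) → L1-HIT  vc=[4]
13: 0x7d (blk 15, set 3) → MISS  vc=[4, 7]
14: 0xc2 (blk 24, set 0) → L1-HIT  vc=[4, 7]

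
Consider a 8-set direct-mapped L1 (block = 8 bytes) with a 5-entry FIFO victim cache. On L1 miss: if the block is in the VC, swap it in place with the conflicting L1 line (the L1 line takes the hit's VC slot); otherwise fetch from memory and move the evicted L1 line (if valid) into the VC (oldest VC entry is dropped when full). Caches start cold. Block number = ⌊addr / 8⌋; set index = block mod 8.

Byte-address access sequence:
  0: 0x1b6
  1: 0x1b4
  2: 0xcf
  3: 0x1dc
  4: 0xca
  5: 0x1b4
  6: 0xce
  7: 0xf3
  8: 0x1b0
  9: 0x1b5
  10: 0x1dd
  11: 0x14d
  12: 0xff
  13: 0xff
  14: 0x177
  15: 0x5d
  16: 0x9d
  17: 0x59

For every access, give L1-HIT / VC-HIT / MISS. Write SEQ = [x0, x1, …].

#0 0x1b6→b54/s6 MISS; vc=[]
#1 0x1b4→b54/s6 L1-HIT; vc=[]
#2 0xcf→b25/s1 MISS; vc=[]
#3 0x1dc→b59/s3 MISS; vc=[]
#4 0xca→b25/s1 L1-HIT; vc=[]
#5 0x1b4→b54/s6 L1-HIT; vc=[]
#6 0xce→b25/s1 L1-HIT; vc=[]
#7 0xf3→b30/s6 MISS; vc=[54]
#8 0x1b0→b54/s6 VC-HIT; vc=[30]
#9 0x1b5→b54/s6 L1-HIT; vc=[30]
#10 0x1dd→b59/s3 L1-HIT; vc=[30]
#11 0x14d→b41/s1 MISS; vc=[30,25]
#12 0xff→b31/s7 MISS; vc=[30,25]
#13 0xff→b31/s7 L1-HIT; vc=[30,25]
#14 0x177→b46/s6 MISS; vc=[30,25,54]
#15 0x5d→b11/s3 MISS; vc=[30,25,54,59]
#16 0x9d→b19/s3 MISS; vc=[30,25,54,59,11]
#17 0x59→b11/s3 VC-HIT; vc=[30,25,54,59,19]

SEQ = [MISS, L1-HIT, MISS, MISS, L1-HIT, L1-HIT, L1-HIT, MISS, VC-HIT, L1-HIT, L1-HIT, MISS, MISS, L1-HIT, MISS, MISS, MISS, VC-HIT]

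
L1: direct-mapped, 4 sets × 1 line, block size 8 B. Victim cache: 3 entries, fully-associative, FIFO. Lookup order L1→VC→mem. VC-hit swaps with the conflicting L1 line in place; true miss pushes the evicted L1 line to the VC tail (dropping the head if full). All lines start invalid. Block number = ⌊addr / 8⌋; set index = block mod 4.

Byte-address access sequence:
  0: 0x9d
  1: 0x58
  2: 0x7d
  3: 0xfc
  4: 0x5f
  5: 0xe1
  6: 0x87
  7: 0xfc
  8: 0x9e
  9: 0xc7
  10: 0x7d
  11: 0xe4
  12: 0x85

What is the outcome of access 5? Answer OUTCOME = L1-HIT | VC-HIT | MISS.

#0 0x9d→b19/s3 MISS; vc=[]
#1 0x58→b11/s3 MISS; vc=[19]
#2 0x7d→b15/s3 MISS; vc=[19,11]
#3 0xfc→b31/s3 MISS; vc=[19,11,15]
#4 0x5f→b11/s3 VC-HIT; vc=[19,31,15]
#5 0xe1→b28/s0 MISS; vc=[19,31,15]
#6 0x87→b16/s0 MISS; vc=[31,15,28]
#7 0xfc→b31/s3 VC-HIT; vc=[11,15,28]
#8 0x9e→b19/s3 MISS; vc=[15,28,31]
#9 0xc7→b24/s0 MISS; vc=[28,31,16]
#10 0x7d→b15/s3 MISS; vc=[31,16,19]
#11 0xe4→b28/s0 MISS; vc=[16,19,24]
#12 0x85→b16/s0 VC-HIT; vc=[28,19,24]

OUTCOME = MISS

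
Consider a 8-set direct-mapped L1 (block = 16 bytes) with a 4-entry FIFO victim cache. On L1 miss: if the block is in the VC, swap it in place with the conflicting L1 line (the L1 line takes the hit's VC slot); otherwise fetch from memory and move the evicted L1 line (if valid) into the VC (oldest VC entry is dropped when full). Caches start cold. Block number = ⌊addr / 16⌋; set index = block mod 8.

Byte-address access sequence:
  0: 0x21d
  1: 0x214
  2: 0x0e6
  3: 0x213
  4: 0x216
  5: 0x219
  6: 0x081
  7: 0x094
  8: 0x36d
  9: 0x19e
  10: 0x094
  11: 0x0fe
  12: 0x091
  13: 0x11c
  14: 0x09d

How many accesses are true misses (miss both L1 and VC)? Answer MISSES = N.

MISSES = 8

  [0] addr=0x21d blk=33 s=1: MISS | VC []
  [1] addr=0x214 blk=33 s=1: L1-HIT | VC []
  [2] addr=0xe6 blk=14 s=6: MISS | VC []
  [3] addr=0x213 blk=33 s=1: L1-HIT | VC []
  [4] addr=0x216 blk=33 s=1: L1-HIT | VC []
  [5] addr=0x219 blk=33 s=1: L1-HIT | VC []
  [6] addr=0x81 blk=8 s=0: MISS | VC []
  [7] addr=0x94 blk=9 s=1: MISS | VC [33]
  [8] addr=0x36d blk=54 s=6: MISS | VC [33, 14]
  [9] addr=0x19e blk=25 s=1: MISS | VC [33, 14, 9]
  [10] addr=0x94 blk=9 s=1: VC-HIT | VC [33, 14, 25]
  [11] addr=0xfe blk=15 s=7: MISS | VC [33, 14, 25]
  [12] addr=0x91 blk=9 s=1: L1-HIT | VC [33, 14, 25]
  [13] addr=0x11c blk=17 s=1: MISS | VC [33, 14, 25, 9]
  [14] addr=0x9d blk=9 s=1: VC-HIT | VC [33, 14, 25, 17]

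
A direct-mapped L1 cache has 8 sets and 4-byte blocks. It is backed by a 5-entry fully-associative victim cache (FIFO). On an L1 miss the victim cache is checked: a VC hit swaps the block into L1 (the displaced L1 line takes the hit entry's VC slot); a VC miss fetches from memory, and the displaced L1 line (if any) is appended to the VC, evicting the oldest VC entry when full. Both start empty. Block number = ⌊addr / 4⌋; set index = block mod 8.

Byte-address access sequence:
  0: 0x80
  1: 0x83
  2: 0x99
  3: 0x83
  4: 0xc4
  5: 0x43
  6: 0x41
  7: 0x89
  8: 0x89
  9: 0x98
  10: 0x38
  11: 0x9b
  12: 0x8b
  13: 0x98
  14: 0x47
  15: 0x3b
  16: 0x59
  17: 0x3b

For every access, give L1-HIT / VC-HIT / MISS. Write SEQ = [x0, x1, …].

0: 0x80 (blk 32, set 0) → MISS  vc=[]
1: 0x83 (blk 32, set 0) → L1-HIT  vc=[]
2: 0x99 (blk 38, set 6) → MISS  vc=[]
3: 0x83 (blk 32, set 0) → L1-HIT  vc=[]
4: 0xc4 (blk 49, set 1) → MISS  vc=[]
5: 0x43 (blk 16, set 0) → MISS  vc=[32]
6: 0x41 (blk 16, set 0) → L1-HIT  vc=[32]
7: 0x89 (blk 34, set 2) → MISS  vc=[32]
8: 0x89 (blk 34, set 2) → L1-HIT  vc=[32]
9: 0x98 (blk 38, set 6) → L1-HIT  vc=[32]
10: 0x38 (blk 14, set 6) → MISS  vc=[32, 38]
11: 0x9b (blk 38, set 6) → VC-HIT  vc=[32, 14]
12: 0x8b (blk 34, set 2) → L1-HIT  vc=[32, 14]
13: 0x98 (blk 38, set 6) → L1-HIT  vc=[32, 14]
14: 0x47 (blk 17, set 1) → MISS  vc=[32, 14, 49]
15: 0x3b (blk 14, set 6) → VC-HIT  vc=[32, 38, 49]
16: 0x59 (blk 22, set 6) → MISS  vc=[32, 38, 49, 14]
17: 0x3b (blk 14, set 6) → VC-HIT  vc=[32, 38, 49, 22]

SEQ = [MISS, L1-HIT, MISS, L1-HIT, MISS, MISS, L1-HIT, MISS, L1-HIT, L1-HIT, MISS, VC-HIT, L1-HIT, L1-HIT, MISS, VC-HIT, MISS, VC-HIT]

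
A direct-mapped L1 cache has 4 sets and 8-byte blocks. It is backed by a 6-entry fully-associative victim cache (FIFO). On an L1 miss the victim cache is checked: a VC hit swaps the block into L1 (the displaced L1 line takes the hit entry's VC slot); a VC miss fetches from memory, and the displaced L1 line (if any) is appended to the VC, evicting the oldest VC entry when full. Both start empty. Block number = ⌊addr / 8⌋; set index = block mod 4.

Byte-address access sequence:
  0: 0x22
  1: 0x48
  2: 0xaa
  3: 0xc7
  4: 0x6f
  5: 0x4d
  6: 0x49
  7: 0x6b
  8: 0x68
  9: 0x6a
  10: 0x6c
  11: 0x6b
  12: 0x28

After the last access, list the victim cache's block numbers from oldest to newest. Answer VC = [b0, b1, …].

  [0] addr=0x22 blk=4 s=0: MISS | VC []
  [1] addr=0x48 blk=9 s=1: MISS | VC []
  [2] addr=0xaa blk=21 s=1: MISS | VC [9]
  [3] addr=0xc7 blk=24 s=0: MISS | VC [9, 4]
  [4] addr=0x6f blk=13 s=1: MISS | VC [9, 4, 21]
  [5] addr=0x4d blk=9 s=1: VC-HIT | VC [13, 4, 21]
  [6] addr=0x49 blk=9 s=1: L1-HIT | VC [13, 4, 21]
  [7] addr=0x6b blk=13 s=1: VC-HIT | VC [9, 4, 21]
  [8] addr=0x68 blk=13 s=1: L1-HIT | VC [9, 4, 21]
  [9] addr=0x6a blk=13 s=1: L1-HIT | VC [9, 4, 21]
  [10] addr=0x6c blk=13 s=1: L1-HIT | VC [9, 4, 21]
  [11] addr=0x6b blk=13 s=1: L1-HIT | VC [9, 4, 21]
  [12] addr=0x28 blk=5 s=1: MISS | VC [9, 4, 21, 13]

VC = [9, 4, 21, 13]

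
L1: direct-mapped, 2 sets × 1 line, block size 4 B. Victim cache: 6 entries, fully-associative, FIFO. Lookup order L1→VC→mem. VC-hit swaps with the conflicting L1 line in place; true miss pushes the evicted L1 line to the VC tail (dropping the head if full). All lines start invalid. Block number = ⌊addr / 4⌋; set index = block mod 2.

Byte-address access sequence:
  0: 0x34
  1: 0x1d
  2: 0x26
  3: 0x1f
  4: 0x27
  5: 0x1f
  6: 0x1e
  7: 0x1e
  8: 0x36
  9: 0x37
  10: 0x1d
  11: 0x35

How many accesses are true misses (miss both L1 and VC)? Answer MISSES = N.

0: 0x34 (blk 13, set 1) → MISS  vc=[]
1: 0x1d (blk 7, set 1) → MISS  vc=[13]
2: 0x26 (blk 9, set 1) → MISS  vc=[13, 7]
3: 0x1f (blk 7, set 1) → VC-HIT  vc=[13, 9]
4: 0x27 (blk 9, set 1) → VC-HIT  vc=[13, 7]
5: 0x1f (blk 7, set 1) → VC-HIT  vc=[13, 9]
6: 0x1e (blk 7, set 1) → L1-HIT  vc=[13, 9]
7: 0x1e (blk 7, set 1) → L1-HIT  vc=[13, 9]
8: 0x36 (blk 13, set 1) → VC-HIT  vc=[7, 9]
9: 0x37 (blk 13, set 1) → L1-HIT  vc=[7, 9]
10: 0x1d (blk 7, set 1) → VC-HIT  vc=[13, 9]
11: 0x35 (blk 13, set 1) → VC-HIT  vc=[7, 9]

MISSES = 3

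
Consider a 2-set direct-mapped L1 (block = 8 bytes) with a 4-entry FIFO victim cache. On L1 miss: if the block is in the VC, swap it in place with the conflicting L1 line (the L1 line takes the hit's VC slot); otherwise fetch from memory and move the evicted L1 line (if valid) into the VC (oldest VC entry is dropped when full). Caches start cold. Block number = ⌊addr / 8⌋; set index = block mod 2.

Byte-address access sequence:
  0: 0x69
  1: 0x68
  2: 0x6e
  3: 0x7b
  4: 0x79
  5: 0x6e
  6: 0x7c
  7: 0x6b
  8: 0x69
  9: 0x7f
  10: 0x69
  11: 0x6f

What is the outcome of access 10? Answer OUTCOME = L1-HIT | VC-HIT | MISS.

OUTCOME = VC-HIT

  [0] addr=0x69 blk=13 s=1: MISS | VC []
  [1] addr=0x68 blk=13 s=1: L1-HIT | VC []
  [2] addr=0x6e blk=13 s=1: L1-HIT | VC []
  [3] addr=0x7b blk=15 s=1: MISS | VC [13]
  [4] addr=0x79 blk=15 s=1: L1-HIT | VC [13]
  [5] addr=0x6e blk=13 s=1: VC-HIT | VC [15]
  [6] addr=0x7c blk=15 s=1: VC-HIT | VC [13]
  [7] addr=0x6b blk=13 s=1: VC-HIT | VC [15]
  [8] addr=0x69 blk=13 s=1: L1-HIT | VC [15]
  [9] addr=0x7f blk=15 s=1: VC-HIT | VC [13]
  [10] addr=0x69 blk=13 s=1: VC-HIT | VC [15]
  [11] addr=0x6f blk=13 s=1: L1-HIT | VC [15]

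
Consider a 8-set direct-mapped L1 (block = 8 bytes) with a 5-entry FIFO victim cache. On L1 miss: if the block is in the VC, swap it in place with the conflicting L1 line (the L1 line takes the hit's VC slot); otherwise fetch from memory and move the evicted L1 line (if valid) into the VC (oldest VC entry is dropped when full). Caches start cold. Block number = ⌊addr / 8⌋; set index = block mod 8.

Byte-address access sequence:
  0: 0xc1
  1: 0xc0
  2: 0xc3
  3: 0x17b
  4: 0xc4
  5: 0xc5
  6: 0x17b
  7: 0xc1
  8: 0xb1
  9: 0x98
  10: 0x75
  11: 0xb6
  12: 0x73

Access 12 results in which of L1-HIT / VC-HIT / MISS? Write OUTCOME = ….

OUTCOME = VC-HIT

  [0] addr=0xc1 blk=24 s=0: MISS | VC []
  [1] addr=0xc0 blk=24 s=0: L1-HIT | VC []
  [2] addr=0xc3 blk=24 s=0: L1-HIT | VC []
  [3] addr=0x17b blk=47 s=7: MISS | VC []
  [4] addr=0xc4 blk=24 s=0: L1-HIT | VC []
  [5] addr=0xc5 blk=24 s=0: L1-HIT | VC []
  [6] addr=0x17b blk=47 s=7: L1-HIT | VC []
  [7] addr=0xc1 blk=24 s=0: L1-HIT | VC []
  [8] addr=0xb1 blk=22 s=6: MISS | VC []
  [9] addr=0x98 blk=19 s=3: MISS | VC []
  [10] addr=0x75 blk=14 s=6: MISS | VC [22]
  [11] addr=0xb6 blk=22 s=6: VC-HIT | VC [14]
  [12] addr=0x73 blk=14 s=6: VC-HIT | VC [22]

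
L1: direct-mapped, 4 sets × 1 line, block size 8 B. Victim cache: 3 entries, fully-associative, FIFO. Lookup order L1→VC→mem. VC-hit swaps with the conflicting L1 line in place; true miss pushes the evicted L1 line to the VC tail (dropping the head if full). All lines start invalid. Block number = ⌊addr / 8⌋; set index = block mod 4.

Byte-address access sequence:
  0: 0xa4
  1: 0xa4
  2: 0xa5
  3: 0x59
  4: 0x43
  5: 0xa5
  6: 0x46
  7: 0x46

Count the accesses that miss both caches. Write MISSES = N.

  [0] addr=0xa4 blk=20 s=0: MISS | VC []
  [1] addr=0xa4 blk=20 s=0: L1-HIT | VC []
  [2] addr=0xa5 blk=20 s=0: L1-HIT | VC []
  [3] addr=0x59 blk=11 s=3: MISS | VC []
  [4] addr=0x43 blk=8 s=0: MISS | VC [20]
  [5] addr=0xa5 blk=20 s=0: VC-HIT | VC [8]
  [6] addr=0x46 blk=8 s=0: VC-HIT | VC [20]
  [7] addr=0x46 blk=8 s=0: L1-HIT | VC [20]

MISSES = 3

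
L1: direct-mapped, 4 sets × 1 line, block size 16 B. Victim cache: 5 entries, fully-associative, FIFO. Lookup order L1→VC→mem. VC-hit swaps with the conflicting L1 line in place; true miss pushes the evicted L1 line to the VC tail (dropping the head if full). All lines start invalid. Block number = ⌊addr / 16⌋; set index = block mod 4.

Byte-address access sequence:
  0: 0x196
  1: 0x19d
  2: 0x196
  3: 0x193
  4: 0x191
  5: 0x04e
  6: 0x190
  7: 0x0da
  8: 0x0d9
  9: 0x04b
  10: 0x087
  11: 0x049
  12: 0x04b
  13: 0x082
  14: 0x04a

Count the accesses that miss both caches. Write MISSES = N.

  [0] addr=0x196 blk=25 s=1: MISS | VC []
  [1] addr=0x19d blk=25 s=1: L1-HIT | VC []
  [2] addr=0x196 blk=25 s=1: L1-HIT | VC []
  [3] addr=0x193 blk=25 s=1: L1-HIT | VC []
  [4] addr=0x191 blk=25 s=1: L1-HIT | VC []
  [5] addr=0x4e blk=4 s=0: MISS | VC []
  [6] addr=0x190 blk=25 s=1: L1-HIT | VC []
  [7] addr=0xda blk=13 s=1: MISS | VC [25]
  [8] addr=0xd9 blk=13 s=1: L1-HIT | VC [25]
  [9] addr=0x4b blk=4 s=0: L1-HIT | VC [25]
  [10] addr=0x87 blk=8 s=0: MISS | VC [25, 4]
  [11] addr=0x49 blk=4 s=0: VC-HIT | VC [25, 8]
  [12] addr=0x4b blk=4 s=0: L1-HIT | VC [25, 8]
  [13] addr=0x82 blk=8 s=0: VC-HIT | VC [25, 4]
  [14] addr=0x4a blk=4 s=0: VC-HIT | VC [25, 8]

MISSES = 4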